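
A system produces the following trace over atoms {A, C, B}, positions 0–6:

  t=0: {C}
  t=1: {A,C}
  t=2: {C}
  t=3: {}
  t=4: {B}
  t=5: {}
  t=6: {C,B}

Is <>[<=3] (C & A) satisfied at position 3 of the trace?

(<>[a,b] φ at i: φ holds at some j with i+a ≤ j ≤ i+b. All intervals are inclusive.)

False

Check (C & A) at each j in [3,6]:
  j=3: false
  j=4: false
  j=5: false
  j=6: false
No position in the window satisfies it → formula fails.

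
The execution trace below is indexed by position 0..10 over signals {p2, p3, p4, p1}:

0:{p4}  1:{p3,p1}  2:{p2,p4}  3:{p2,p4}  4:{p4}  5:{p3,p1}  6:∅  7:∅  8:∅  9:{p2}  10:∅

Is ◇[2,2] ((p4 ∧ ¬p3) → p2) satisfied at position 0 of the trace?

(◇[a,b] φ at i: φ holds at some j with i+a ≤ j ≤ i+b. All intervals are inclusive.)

Yes

Check ((p4 ∧ ¬p3) → p2) at each j in [2,2]:
  j=2: true
Found at j=2 → formula holds.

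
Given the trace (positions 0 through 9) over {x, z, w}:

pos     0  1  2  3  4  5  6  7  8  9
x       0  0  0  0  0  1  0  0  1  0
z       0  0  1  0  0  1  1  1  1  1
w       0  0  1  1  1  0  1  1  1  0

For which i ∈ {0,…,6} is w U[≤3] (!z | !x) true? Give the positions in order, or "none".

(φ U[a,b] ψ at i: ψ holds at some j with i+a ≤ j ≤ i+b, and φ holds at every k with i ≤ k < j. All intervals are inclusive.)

Evaluate at each i in [0,6]:
  i=0: ✓ (rhs at j=0)
  i=1: ✓ (rhs at j=1)
  i=2: ✓ (rhs at j=2)
  i=3: ✓ (rhs at j=3)
  i=4: ✓ (rhs at j=4)
  i=5: ✗ (lhs fails at k=5 before rhs at j=6)
  i=6: ✓ (rhs at j=6)

0, 1, 2, 3, 4, 6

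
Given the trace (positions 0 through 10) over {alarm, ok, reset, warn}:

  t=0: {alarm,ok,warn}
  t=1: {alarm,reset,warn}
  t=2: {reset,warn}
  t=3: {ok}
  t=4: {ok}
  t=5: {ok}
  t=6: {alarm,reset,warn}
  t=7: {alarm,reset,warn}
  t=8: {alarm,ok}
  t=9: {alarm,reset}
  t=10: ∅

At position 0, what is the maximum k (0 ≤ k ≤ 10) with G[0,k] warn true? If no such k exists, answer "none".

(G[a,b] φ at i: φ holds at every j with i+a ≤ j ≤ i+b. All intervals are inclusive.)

2

warn must hold from j=0 onward; find where it first fails.
  j=0: holds
  j=1: holds
  j=2: holds
  j=3: fails
Holds on [0,2], so largest k = 2.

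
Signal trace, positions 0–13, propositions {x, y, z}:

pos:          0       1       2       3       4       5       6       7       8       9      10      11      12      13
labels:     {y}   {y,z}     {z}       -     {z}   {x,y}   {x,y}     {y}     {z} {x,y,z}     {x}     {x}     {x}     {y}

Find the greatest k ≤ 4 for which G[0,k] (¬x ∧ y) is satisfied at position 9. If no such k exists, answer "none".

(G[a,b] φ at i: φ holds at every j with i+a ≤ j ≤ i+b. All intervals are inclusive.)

(¬x ∧ y) must hold from j=9 onward; find where it first fails.
  j=9: fails → no k works.

none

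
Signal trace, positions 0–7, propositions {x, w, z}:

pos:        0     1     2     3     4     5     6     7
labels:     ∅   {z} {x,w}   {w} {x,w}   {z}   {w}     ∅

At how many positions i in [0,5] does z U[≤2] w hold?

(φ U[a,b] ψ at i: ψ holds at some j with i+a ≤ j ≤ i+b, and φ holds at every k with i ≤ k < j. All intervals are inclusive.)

5

Evaluate at each i in [0,5]:
  i=0: ✗ (lhs fails at k=0 before rhs at j=2)
  i=1: ✓ (rhs at j=2; lhs holds on [1,1])
  i=2: ✓ (rhs at j=2)
  i=3: ✓ (rhs at j=3)
  i=4: ✓ (rhs at j=4)
  i=5: ✓ (rhs at j=6; lhs holds on [5,5])
Positions where it holds: {1, 2, 3, 4, 5} → 5.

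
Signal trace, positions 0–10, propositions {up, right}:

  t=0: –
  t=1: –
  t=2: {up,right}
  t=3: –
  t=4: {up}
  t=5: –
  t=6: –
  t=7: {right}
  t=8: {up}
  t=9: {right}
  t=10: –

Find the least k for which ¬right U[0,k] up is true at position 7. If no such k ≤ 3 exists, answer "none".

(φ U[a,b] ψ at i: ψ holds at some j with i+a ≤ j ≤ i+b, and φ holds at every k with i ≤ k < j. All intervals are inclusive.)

Need earliest j ≥ 7 with up, and ¬right at every k in [7,j-1].
  j=7: rhs fails.
  j=8: rhs holds but lhs fails at k=7.
  j=9: rhs fails.
  j=10: rhs fails.
No witness within the range → none.

none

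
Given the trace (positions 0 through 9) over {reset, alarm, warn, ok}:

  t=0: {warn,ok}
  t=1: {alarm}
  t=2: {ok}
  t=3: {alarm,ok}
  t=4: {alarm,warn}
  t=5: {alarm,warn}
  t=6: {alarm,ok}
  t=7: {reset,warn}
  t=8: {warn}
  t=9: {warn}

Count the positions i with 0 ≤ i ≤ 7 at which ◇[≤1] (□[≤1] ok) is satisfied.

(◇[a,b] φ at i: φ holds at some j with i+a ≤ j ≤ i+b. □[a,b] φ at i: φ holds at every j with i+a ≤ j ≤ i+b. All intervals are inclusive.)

2

Evaluate at each i in [0,7]:
  i=0: ✗ (none in [0,1])
  i=1: ✓ (witness j=2)
  i=2: ✓ (witness j=2)
  i=3: ✗ (none in [3,4])
  i=4: ✗ (none in [4,5])
  i=5: ✗ (none in [5,6])
  i=6: ✗ (none in [6,7])
  i=7: ✗ (none in [7,8])
Positions where it holds: {1, 2} → 2.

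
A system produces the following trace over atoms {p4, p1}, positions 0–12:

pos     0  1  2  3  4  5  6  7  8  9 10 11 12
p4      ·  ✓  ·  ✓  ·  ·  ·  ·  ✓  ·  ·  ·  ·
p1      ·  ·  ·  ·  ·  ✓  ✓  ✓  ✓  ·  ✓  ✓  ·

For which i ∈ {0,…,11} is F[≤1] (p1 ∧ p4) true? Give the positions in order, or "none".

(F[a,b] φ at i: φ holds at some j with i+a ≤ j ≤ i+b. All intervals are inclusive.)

Evaluate at each i in [0,11]:
  i=0: ✗ (none in [0,1])
  i=1: ✗ (none in [1,2])
  i=2: ✗ (none in [2,3])
  i=3: ✗ (none in [3,4])
  i=4: ✗ (none in [4,5])
  i=5: ✗ (none in [5,6])
  i=6: ✗ (none in [6,7])
  i=7: ✓ (witness j=8)
  i=8: ✓ (witness j=8)
  i=9: ✗ (none in [9,10])
  i=10: ✗ (none in [10,11])
  i=11: ✗ (none in [11,12])

7, 8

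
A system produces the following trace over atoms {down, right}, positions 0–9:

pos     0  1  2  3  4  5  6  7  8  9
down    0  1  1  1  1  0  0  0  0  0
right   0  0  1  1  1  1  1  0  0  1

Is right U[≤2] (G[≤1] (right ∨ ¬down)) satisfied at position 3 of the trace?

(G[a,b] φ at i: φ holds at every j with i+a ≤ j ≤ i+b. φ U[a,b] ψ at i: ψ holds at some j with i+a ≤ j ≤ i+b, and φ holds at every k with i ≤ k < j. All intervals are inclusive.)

Need some j in [3,5] with G[≤1] (right ∨ ¬down), and right at every k in [3,j-1].
  j=3: G[≤1] (right ∨ ¬down) holds; no prefix to check → satisfied.

Holds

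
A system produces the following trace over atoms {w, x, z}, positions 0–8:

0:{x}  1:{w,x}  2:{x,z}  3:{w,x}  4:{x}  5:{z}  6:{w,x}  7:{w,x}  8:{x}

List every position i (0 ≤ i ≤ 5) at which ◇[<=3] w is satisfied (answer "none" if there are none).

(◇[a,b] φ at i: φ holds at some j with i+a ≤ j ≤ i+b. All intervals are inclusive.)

Evaluate at each i in [0,5]:
  i=0: ✓ (witness j=1)
  i=1: ✓ (witness j=1)
  i=2: ✓ (witness j=3)
  i=3: ✓ (witness j=3)
  i=4: ✓ (witness j=6)
  i=5: ✓ (witness j=6)

0, 1, 2, 3, 4, 5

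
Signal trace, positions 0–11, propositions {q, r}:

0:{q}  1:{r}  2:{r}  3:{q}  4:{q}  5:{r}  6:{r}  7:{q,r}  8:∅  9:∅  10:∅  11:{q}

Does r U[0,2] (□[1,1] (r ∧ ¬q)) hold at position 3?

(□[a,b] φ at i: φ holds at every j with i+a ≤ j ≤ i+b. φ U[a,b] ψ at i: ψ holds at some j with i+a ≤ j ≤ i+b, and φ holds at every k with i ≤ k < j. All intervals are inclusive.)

No

Need some j in [3,5] with □[1,1] (r ∧ ¬q), and r at every k in [3,j-1].
  j=3: □[1,1] (r ∧ ¬q) — fails at 4.
  j=4: □[1,1] (r ∧ ¬q) holds, but r fails at k=3 → not this j.
  j=5: □[1,1] (r ∧ ¬q) holds, but r fails at k=3 → not this j.
No j in the window works → until fails.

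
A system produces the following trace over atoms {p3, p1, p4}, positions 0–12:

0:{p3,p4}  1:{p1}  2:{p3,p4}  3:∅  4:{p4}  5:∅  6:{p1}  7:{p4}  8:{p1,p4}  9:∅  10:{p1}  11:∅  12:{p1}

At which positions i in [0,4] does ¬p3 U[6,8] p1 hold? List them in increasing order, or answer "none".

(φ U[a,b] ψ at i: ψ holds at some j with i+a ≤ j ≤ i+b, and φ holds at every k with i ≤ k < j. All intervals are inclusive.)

3, 4

Evaluate at each i in [0,4]:
  i=0: ✗ (lhs fails at k=0 before rhs at j=6)
  i=1: ✗ (lhs fails at k=2 before rhs at j=8)
  i=2: ✗ (lhs fails at k=2 before rhs at j=8)
  i=3: ✓ (rhs at j=10; lhs holds on [3,9])
  i=4: ✓ (rhs at j=10; lhs holds on [4,9])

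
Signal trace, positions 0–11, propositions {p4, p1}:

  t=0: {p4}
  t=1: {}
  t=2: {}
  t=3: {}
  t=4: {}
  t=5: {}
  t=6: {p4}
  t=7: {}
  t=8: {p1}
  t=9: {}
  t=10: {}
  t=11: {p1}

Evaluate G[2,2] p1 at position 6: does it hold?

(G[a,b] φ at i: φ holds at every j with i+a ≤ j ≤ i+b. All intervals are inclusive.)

Check p1 at every j in [8,8]:
  j=8: true
All positions satisfy it → formula holds.

True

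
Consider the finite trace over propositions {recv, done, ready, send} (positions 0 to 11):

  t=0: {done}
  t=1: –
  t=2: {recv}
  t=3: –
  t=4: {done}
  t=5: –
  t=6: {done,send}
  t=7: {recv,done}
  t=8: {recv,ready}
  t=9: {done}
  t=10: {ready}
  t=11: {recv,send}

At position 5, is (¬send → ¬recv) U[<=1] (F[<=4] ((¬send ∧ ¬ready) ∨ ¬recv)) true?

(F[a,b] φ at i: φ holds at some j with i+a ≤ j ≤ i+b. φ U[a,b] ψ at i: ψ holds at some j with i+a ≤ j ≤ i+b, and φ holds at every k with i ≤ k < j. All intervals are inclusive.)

Need some j in [5,6] with F[<=4] ((¬send ∧ ¬ready) ∨ ¬recv), and (¬send → ¬recv) at every k in [5,j-1].
  j=5: F[<=4] ((¬send ∧ ¬ready) ∨ ¬recv) holds; no prefix to check → satisfied.

True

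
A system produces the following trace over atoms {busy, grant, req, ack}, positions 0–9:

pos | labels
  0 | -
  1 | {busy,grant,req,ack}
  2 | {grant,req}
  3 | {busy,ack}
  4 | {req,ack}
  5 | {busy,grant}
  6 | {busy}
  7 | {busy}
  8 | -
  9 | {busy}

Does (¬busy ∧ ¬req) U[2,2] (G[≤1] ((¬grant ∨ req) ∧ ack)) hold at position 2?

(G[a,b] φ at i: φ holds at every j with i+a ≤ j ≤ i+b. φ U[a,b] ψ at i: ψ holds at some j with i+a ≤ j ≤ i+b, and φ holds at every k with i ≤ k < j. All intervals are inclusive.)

No

Need some j in [4,4] with G[≤1] ((¬grant ∨ req) ∧ ack), and (¬busy ∧ ¬req) at every k in [2,j-1].
  j=4: G[≤1] ((¬grant ∨ req) ∧ ack) — fails at 5.
No j in the window works → until fails.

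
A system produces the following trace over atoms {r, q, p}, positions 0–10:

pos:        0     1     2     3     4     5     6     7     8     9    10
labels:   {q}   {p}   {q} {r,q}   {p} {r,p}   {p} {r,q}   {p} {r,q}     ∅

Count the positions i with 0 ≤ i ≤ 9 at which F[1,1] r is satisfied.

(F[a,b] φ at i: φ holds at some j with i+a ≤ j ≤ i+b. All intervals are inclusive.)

4

Evaluate at each i in [0,9]:
  i=0: ✗ (none in [1,1])
  i=1: ✗ (none in [2,2])
  i=2: ✓ (witness j=3)
  i=3: ✗ (none in [4,4])
  i=4: ✓ (witness j=5)
  i=5: ✗ (none in [6,6])
  i=6: ✓ (witness j=7)
  i=7: ✗ (none in [8,8])
  i=8: ✓ (witness j=9)
  i=9: ✗ (none in [10,10])
Positions where it holds: {2, 4, 6, 8} → 4.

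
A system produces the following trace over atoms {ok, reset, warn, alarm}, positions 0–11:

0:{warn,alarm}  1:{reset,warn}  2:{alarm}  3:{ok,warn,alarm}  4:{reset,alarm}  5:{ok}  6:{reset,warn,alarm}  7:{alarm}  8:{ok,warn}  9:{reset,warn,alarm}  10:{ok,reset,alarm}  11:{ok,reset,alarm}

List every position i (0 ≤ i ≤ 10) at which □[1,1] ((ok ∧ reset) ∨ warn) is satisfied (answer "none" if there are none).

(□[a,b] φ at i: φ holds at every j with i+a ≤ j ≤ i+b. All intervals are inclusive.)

Evaluate at each i in [0,10]:
  i=0: ✓ (all of [1,1])
  i=1: ✗ (fails at j=2)
  i=2: ✓ (all of [3,3])
  i=3: ✗ (fails at j=4)
  i=4: ✗ (fails at j=5)
  i=5: ✓ (all of [6,6])
  i=6: ✗ (fails at j=7)
  i=7: ✓ (all of [8,8])
  i=8: ✓ (all of [9,9])
  i=9: ✓ (all of [10,10])
  i=10: ✓ (all of [11,11])

0, 2, 5, 7, 8, 9, 10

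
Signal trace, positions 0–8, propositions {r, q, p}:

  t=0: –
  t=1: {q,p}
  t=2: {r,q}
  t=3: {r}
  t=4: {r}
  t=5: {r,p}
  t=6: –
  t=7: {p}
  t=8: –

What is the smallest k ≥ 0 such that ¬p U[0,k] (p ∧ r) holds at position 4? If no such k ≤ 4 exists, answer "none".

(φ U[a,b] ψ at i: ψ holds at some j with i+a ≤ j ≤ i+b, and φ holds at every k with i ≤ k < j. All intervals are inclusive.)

1

Need earliest j ≥ 4 with (p ∧ r), and ¬p at every k in [4,j-1].
  j=4: rhs fails.
  j=5: rhs holds; lhs holds on [4,4]. k = 1.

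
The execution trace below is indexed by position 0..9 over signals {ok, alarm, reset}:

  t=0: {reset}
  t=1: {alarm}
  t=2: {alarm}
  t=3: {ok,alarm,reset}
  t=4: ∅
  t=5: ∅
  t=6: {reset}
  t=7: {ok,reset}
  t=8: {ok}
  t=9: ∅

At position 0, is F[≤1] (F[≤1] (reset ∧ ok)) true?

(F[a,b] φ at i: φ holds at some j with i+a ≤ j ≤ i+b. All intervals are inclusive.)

Check F[≤1] (reset ∧ ok) at each j in [0,1]:
  j=0: fails (none in [0,1])
  j=1: fails (none in [1,2])
No position in the window satisfies it → formula fails.

No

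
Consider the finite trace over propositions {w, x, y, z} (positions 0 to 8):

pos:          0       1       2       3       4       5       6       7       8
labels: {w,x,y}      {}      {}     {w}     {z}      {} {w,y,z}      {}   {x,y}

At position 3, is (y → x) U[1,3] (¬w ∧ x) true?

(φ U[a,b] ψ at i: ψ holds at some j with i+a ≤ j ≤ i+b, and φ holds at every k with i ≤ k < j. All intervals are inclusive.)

No

Need some j in [4,6] with (¬w ∧ x), and (y → x) at every k in [3,j-1].
  j=4: (¬w ∧ x) false.
  j=5: (¬w ∧ x) false.
  j=6: (¬w ∧ x) false.
No j in the window works → until fails.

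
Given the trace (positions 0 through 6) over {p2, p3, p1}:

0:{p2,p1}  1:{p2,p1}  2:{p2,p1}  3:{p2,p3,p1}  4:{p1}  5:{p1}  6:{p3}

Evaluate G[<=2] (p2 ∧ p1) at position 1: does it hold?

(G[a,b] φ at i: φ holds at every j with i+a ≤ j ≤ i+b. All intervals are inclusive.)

Check (p2 ∧ p1) at every j in [1,3]:
  j=1: true
  j=2: true
  j=3: true
All positions satisfy it → formula holds.

Yes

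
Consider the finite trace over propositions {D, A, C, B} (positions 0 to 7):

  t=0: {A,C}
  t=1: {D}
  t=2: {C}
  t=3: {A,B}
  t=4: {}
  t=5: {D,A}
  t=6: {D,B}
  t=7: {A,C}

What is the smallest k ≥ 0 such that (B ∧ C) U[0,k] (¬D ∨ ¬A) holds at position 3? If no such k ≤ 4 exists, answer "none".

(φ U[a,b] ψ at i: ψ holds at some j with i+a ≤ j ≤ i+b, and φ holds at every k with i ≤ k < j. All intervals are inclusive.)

Need earliest j ≥ 3 with (¬D ∨ ¬A), and (B ∧ C) at every k in [3,j-1].
  j=3: rhs holds (empty prefix). k = 0.

0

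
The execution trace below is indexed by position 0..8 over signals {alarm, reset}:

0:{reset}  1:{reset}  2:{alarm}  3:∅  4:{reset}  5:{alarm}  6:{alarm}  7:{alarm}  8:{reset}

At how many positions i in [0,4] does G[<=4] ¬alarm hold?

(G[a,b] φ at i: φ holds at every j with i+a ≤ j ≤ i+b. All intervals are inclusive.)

Evaluate at each i in [0,4]:
  i=0: ✗ (fails at j=2)
  i=1: ✗ (fails at j=2)
  i=2: ✗ (fails at j=2)
  i=3: ✗ (fails at j=5)
  i=4: ✗ (fails at j=5)
Positions where it holds: {} → 0.

0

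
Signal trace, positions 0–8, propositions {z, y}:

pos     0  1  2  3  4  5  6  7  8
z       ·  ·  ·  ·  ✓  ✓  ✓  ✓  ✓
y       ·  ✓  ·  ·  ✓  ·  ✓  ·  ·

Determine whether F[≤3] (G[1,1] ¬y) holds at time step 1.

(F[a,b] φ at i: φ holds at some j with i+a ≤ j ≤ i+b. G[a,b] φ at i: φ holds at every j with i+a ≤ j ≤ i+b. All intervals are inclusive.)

Check G[1,1] ¬y at each j in [1,4]:
  j=1: holds on [2,2]
  j=2: holds on [3,3]
  j=3: fails at 4
  j=4: holds on [5,5]
Found at j=1 → formula holds.

True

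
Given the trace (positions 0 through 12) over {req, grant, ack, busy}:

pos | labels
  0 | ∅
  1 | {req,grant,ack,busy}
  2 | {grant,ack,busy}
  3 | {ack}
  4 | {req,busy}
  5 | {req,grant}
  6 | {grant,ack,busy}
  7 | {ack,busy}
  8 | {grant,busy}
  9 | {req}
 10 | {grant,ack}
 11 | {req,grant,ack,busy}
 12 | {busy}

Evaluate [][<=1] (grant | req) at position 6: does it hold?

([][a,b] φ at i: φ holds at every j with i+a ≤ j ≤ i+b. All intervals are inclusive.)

No

Check (grant | req) at every j in [6,7]:
  j=6: true
  j=7: false
Fails at j=7 → formula fails.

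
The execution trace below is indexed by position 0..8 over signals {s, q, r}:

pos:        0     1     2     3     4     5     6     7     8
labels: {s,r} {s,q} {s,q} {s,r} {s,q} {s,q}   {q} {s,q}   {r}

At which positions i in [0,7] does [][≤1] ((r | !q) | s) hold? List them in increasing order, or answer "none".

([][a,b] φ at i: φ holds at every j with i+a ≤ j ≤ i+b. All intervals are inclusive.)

Evaluate at each i in [0,7]:
  i=0: ✓ (all of [0,1])
  i=1: ✓ (all of [1,2])
  i=2: ✓ (all of [2,3])
  i=3: ✓ (all of [3,4])
  i=4: ✓ (all of [4,5])
  i=5: ✗ (fails at j=6)
  i=6: ✗ (fails at j=6)
  i=7: ✓ (all of [7,8])

0, 1, 2, 3, 4, 7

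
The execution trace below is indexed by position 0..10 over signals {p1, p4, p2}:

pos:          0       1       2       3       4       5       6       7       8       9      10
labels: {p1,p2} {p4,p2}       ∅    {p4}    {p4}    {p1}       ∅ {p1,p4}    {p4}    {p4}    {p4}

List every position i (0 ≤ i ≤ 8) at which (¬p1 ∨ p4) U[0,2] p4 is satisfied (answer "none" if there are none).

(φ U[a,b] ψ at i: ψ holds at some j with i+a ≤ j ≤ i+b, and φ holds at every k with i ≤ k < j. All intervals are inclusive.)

Evaluate at each i in [0,8]:
  i=0: ✗ (lhs fails at k=0 before rhs at j=1)
  i=1: ✓ (rhs at j=1)
  i=2: ✓ (rhs at j=3; lhs holds on [2,2])
  i=3: ✓ (rhs at j=3)
  i=4: ✓ (rhs at j=4)
  i=5: ✗ (lhs fails at k=5 before rhs at j=7)
  i=6: ✓ (rhs at j=7; lhs holds on [6,6])
  i=7: ✓ (rhs at j=7)
  i=8: ✓ (rhs at j=8)

1, 2, 3, 4, 6, 7, 8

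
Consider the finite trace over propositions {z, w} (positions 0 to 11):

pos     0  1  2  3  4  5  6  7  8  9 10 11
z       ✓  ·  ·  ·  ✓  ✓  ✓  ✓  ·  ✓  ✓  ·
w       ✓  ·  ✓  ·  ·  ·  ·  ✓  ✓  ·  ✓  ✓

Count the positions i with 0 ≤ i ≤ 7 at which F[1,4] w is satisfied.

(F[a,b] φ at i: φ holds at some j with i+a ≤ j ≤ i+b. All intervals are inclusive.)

Evaluate at each i in [0,7]:
  i=0: ✓ (witness j=2)
  i=1: ✓ (witness j=2)
  i=2: ✗ (none in [3,6])
  i=3: ✓ (witness j=7)
  i=4: ✓ (witness j=7)
  i=5: ✓ (witness j=7)
  i=6: ✓ (witness j=7)
  i=7: ✓ (witness j=8)
Positions where it holds: {0, 1, 3, 4, 5, 6, 7} → 7.

7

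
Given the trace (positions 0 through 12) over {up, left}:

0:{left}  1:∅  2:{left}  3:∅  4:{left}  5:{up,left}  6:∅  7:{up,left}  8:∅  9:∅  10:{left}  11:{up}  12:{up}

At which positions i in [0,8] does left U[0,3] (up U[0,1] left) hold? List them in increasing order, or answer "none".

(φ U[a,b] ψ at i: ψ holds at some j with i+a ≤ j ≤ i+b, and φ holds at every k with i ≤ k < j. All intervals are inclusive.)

Evaluate at each i in [0,8]:
  i=0: ✓ (rhs at j=0)
  i=1: ✗ (lhs fails at k=1 before rhs at j=2)
  i=2: ✓ (rhs at j=2)
  i=3: ✗ (lhs fails at k=3 before rhs at j=4)
  i=4: ✓ (rhs at j=4)
  i=5: ✓ (rhs at j=5)
  i=6: ✗ (lhs fails at k=6 before rhs at j=7)
  i=7: ✓ (rhs at j=7)
  i=8: ✗ (lhs fails at k=8 before rhs at j=10)

0, 2, 4, 5, 7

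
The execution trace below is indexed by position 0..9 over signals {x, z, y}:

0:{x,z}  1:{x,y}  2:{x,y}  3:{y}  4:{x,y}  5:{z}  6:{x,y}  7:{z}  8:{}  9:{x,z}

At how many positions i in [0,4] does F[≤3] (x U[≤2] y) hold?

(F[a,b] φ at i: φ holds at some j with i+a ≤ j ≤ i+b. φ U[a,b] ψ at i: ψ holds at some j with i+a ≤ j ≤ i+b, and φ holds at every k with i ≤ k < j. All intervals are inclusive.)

5

Evaluate at each i in [0,4]:
  i=0: ✓ (witness j=0)
  i=1: ✓ (witness j=1)
  i=2: ✓ (witness j=2)
  i=3: ✓ (witness j=3)
  i=4: ✓ (witness j=4)
Positions where it holds: {0, 1, 2, 3, 4} → 5.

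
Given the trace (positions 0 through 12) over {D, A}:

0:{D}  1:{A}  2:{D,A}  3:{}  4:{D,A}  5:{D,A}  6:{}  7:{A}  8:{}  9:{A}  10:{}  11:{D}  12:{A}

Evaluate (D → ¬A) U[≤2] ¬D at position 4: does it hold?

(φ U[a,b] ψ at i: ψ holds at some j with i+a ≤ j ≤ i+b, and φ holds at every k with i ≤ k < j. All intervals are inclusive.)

No

Need some j in [4,6] with ¬D, and (D → ¬A) at every k in [4,j-1].
  j=4: ¬D false.
  j=5: ¬D false.
  j=6: ¬D holds, but (D → ¬A) fails at k=4 → not this j.
No j in the window works → until fails.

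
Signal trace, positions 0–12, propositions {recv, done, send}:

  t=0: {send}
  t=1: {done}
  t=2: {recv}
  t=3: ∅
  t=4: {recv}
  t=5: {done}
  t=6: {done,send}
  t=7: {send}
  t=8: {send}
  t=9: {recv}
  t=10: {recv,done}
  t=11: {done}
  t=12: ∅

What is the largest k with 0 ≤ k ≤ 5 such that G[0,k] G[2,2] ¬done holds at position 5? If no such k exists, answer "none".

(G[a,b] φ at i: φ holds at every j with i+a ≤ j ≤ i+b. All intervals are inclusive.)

G[2,2] ¬done must hold from j=5 onward; find where it first fails.
  j=5: holds
  j=6: holds
  j=7: holds
  j=8: fails
Holds on [5,7], so largest k = 2.

2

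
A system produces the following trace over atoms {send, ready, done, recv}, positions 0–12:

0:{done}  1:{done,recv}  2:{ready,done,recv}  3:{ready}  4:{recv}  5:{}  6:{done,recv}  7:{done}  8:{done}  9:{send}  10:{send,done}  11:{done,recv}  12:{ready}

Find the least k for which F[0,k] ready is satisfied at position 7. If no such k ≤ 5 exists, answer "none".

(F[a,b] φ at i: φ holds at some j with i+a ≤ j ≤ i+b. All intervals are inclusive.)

Scan j = 7,8,… for ready:
  j=7: fails
  j=8: fails
  j=9: fails
  j=10: fails
  j=11: fails
  j=12: holds
First hit at j=12, so smallest k = 12-7 = 5.

5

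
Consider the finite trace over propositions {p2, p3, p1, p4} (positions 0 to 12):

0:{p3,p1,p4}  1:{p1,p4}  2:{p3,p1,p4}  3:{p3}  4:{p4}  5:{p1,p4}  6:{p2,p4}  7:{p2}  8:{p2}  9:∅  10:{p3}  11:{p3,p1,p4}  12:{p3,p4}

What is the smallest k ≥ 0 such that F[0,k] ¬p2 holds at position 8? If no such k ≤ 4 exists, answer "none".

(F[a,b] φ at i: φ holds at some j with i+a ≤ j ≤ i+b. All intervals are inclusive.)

1

Scan j = 8,9,… for ¬p2:
  j=8: fails
  j=9: holds
First hit at j=9, so smallest k = 9-8 = 1.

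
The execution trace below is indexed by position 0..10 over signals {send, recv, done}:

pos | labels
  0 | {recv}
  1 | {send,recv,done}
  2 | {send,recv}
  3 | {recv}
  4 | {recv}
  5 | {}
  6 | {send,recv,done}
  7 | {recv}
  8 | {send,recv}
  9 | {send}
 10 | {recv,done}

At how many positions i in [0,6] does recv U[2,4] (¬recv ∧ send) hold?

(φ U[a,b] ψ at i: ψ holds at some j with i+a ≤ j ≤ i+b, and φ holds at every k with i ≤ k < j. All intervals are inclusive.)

1

Evaluate at each i in [0,6]:
  i=0: ✗ (no rhs in [2,4])
  i=1: ✗ (no rhs in [3,5])
  i=2: ✗ (no rhs in [4,6])
  i=3: ✗ (no rhs in [5,7])
  i=4: ✗ (no rhs in [6,8])
  i=5: ✗ (lhs fails at k=5 before rhs at j=9)
  i=6: ✓ (rhs at j=9; lhs holds on [6,8])
Positions where it holds: {6} → 1.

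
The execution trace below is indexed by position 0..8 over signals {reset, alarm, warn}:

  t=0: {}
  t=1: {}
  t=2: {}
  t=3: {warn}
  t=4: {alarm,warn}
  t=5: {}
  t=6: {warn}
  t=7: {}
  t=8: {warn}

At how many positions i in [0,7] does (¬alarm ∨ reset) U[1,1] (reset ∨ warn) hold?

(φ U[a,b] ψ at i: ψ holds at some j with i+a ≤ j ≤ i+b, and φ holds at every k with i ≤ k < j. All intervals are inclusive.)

4

Evaluate at each i in [0,7]:
  i=0: ✗ (no rhs in [1,1])
  i=1: ✗ (no rhs in [2,2])
  i=2: ✓ (rhs at j=3; lhs holds on [2,2])
  i=3: ✓ (rhs at j=4; lhs holds on [3,3])
  i=4: ✗ (no rhs in [5,5])
  i=5: ✓ (rhs at j=6; lhs holds on [5,5])
  i=6: ✗ (no rhs in [7,7])
  i=7: ✓ (rhs at j=8; lhs holds on [7,7])
Positions where it holds: {2, 3, 5, 7} → 4.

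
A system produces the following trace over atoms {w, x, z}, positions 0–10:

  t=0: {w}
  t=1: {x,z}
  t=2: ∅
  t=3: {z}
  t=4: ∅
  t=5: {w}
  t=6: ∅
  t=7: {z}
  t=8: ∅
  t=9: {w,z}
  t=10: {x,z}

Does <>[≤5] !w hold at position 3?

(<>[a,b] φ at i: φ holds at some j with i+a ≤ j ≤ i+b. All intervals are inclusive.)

Yes

Check !w at each j in [3,8]:
  j=3: true
  j=4: true
  j=5: false
  j=6: true
  j=7: true
  j=8: true
Found at j=3 → formula holds.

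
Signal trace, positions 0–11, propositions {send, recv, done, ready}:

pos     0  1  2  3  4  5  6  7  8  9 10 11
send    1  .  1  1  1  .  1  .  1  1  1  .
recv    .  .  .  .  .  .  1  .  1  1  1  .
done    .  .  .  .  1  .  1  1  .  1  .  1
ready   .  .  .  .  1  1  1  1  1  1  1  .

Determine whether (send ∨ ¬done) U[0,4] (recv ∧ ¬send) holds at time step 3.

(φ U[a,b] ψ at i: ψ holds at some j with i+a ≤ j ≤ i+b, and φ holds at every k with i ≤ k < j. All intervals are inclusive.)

Does not hold

Need some j in [3,7] with (recv ∧ ¬send), and (send ∨ ¬done) at every k in [3,j-1].
  j=3: (recv ∧ ¬send) false.
  j=4: (recv ∧ ¬send) false.
  j=5: (recv ∧ ¬send) false.
  j=6: (recv ∧ ¬send) false.
  j=7: (recv ∧ ¬send) false.
No j in the window works → until fails.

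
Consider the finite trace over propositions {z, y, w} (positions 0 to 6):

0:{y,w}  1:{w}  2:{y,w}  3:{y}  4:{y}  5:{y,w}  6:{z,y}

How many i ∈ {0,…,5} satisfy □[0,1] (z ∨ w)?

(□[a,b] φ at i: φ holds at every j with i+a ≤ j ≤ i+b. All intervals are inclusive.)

3

Evaluate at each i in [0,5]:
  i=0: ✓ (all of [0,1])
  i=1: ✓ (all of [1,2])
  i=2: ✗ (fails at j=3)
  i=3: ✗ (fails at j=3)
  i=4: ✗ (fails at j=4)
  i=5: ✓ (all of [5,6])
Positions where it holds: {0, 1, 5} → 3.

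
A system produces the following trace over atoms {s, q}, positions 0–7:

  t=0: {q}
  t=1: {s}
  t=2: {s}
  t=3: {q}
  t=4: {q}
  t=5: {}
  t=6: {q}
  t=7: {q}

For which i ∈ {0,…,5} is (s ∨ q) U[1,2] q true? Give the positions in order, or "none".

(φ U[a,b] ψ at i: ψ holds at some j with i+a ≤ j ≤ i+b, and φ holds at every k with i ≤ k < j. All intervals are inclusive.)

1, 2, 3

Evaluate at each i in [0,5]:
  i=0: ✗ (no rhs in [1,2])
  i=1: ✓ (rhs at j=3; lhs holds on [1,2])
  i=2: ✓ (rhs at j=3; lhs holds on [2,2])
  i=3: ✓ (rhs at j=4; lhs holds on [3,3])
  i=4: ✗ (lhs fails at k=5 before rhs at j=6)
  i=5: ✗ (lhs fails at k=5 before rhs at j=6)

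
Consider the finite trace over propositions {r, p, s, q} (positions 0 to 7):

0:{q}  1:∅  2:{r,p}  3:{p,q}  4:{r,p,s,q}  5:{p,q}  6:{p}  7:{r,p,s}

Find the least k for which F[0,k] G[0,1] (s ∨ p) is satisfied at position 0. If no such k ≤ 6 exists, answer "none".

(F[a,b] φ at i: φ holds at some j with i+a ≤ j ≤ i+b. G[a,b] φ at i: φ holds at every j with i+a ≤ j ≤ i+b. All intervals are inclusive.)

2

Scan j = 0,1,… for G[0,1] (s ∨ p):
  j=0: fails
  j=1: fails
  j=2: holds
First hit at j=2, so smallest k = 2-0 = 2.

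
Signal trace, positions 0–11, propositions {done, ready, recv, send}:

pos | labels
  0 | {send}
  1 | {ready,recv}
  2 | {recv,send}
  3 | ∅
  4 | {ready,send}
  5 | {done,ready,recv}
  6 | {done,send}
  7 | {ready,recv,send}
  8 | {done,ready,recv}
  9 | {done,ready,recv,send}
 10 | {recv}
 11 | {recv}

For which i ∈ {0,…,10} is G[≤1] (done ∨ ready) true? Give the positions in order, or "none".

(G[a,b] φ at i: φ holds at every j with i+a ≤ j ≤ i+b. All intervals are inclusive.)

Evaluate at each i in [0,10]:
  i=0: ✗ (fails at j=0)
  i=1: ✗ (fails at j=2)
  i=2: ✗ (fails at j=2)
  i=3: ✗ (fails at j=3)
  i=4: ✓ (all of [4,5])
  i=5: ✓ (all of [5,6])
  i=6: ✓ (all of [6,7])
  i=7: ✓ (all of [7,8])
  i=8: ✓ (all of [8,9])
  i=9: ✗ (fails at j=10)
  i=10: ✗ (fails at j=10)

4, 5, 6, 7, 8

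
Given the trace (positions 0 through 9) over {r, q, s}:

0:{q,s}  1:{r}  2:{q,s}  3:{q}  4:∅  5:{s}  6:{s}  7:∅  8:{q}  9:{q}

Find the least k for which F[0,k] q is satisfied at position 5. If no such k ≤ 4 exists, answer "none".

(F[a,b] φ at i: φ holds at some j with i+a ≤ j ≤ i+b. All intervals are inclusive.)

3

Scan j = 5,6,… for q:
  j=5: fails
  j=6: fails
  j=7: fails
  j=8: holds
First hit at j=8, so smallest k = 8-5 = 3.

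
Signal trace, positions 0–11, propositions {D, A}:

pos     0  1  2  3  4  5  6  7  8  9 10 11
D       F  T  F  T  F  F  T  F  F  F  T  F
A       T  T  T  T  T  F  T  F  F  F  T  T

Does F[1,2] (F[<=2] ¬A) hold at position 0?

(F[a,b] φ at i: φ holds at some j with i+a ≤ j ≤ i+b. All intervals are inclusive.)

Does not hold

Check F[<=2] ¬A at each j in [1,2]:
  j=1: fails (none in [1,3])
  j=2: fails (none in [2,4])
No position in the window satisfies it → formula fails.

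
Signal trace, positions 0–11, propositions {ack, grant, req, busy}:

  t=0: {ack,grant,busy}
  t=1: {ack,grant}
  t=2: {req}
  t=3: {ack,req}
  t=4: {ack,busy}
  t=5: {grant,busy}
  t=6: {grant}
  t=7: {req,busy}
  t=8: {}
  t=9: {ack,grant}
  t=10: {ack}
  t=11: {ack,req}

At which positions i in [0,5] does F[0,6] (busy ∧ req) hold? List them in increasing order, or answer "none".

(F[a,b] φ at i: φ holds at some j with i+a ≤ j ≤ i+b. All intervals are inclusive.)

1, 2, 3, 4, 5

Evaluate at each i in [0,5]:
  i=0: ✗ (none in [0,6])
  i=1: ✓ (witness j=7)
  i=2: ✓ (witness j=7)
  i=3: ✓ (witness j=7)
  i=4: ✓ (witness j=7)
  i=5: ✓ (witness j=7)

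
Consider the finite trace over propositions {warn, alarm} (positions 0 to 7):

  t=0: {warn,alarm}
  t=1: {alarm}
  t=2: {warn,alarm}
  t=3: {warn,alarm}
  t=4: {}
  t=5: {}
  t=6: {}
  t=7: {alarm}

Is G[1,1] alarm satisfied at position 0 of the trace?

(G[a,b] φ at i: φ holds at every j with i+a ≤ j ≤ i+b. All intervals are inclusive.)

True

Check alarm at every j in [1,1]:
  j=1: true
All positions satisfy it → formula holds.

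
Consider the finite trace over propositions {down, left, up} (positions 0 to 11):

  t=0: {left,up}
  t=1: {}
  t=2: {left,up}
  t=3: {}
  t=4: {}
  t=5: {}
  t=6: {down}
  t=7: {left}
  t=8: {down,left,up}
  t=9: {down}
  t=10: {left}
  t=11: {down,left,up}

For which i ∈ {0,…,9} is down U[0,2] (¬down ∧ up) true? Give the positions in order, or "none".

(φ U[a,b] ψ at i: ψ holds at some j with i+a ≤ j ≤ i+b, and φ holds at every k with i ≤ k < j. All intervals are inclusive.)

Evaluate at each i in [0,9]:
  i=0: ✓ (rhs at j=0)
  i=1: ✗ (lhs fails at k=1 before rhs at j=2)
  i=2: ✓ (rhs at j=2)
  i=3: ✗ (no rhs in [3,5])
  i=4: ✗ (no rhs in [4,6])
  i=5: ✗ (no rhs in [5,7])
  i=6: ✗ (no rhs in [6,8])
  i=7: ✗ (no rhs in [7,9])
  i=8: ✗ (no rhs in [8,10])
  i=9: ✗ (no rhs in [9,11])

0, 2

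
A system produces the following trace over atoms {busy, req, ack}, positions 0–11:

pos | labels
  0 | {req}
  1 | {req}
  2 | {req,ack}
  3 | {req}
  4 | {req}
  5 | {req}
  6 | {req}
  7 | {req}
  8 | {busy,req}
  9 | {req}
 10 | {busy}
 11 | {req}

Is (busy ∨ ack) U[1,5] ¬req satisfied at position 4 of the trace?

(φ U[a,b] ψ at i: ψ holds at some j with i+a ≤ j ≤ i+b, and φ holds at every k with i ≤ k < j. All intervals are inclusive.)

Need some j in [5,9] with ¬req, and (busy ∨ ack) at every k in [4,j-1].
  j=5: ¬req false.
  j=6: ¬req false.
  j=7: ¬req false.
  j=8: ¬req false.
  j=9: ¬req false.
No j in the window works → until fails.

Does not hold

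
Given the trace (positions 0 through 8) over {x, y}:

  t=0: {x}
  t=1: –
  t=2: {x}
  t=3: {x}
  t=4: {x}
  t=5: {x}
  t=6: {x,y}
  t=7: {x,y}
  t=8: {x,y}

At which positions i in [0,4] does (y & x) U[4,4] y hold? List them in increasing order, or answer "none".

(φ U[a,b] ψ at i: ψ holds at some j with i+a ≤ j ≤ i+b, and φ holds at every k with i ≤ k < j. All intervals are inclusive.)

Evaluate at each i in [0,4]:
  i=0: ✗ (no rhs in [4,4])
  i=1: ✗ (no rhs in [5,5])
  i=2: ✗ (lhs fails at k=2 before rhs at j=6)
  i=3: ✗ (lhs fails at k=3 before rhs at j=7)
  i=4: ✗ (lhs fails at k=4 before rhs at j=8)

none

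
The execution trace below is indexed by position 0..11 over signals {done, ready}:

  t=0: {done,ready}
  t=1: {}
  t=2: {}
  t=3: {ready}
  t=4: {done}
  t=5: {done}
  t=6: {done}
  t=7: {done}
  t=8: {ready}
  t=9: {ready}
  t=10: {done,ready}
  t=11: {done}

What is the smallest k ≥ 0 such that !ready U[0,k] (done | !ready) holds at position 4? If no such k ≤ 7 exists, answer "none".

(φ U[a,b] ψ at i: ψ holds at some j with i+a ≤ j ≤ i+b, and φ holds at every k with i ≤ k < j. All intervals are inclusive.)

Need earliest j ≥ 4 with (done | !ready), and !ready at every k in [4,j-1].
  j=4: rhs holds (empty prefix). k = 0.

0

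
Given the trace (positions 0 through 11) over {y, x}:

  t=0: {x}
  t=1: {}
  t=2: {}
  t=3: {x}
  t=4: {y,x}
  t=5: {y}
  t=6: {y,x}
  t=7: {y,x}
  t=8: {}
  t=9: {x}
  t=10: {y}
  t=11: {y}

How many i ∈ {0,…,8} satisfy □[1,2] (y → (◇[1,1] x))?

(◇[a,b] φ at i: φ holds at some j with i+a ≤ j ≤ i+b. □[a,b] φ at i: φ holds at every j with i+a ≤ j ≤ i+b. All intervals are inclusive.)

4

Evaluate at each i in [0,8]:
  i=0: ✓ (all of [1,2])
  i=1: ✓ (all of [2,3])
  i=2: ✗ (fails at j=4)
  i=3: ✗ (fails at j=4)
  i=4: ✓ (all of [5,6])
  i=5: ✗ (fails at j=7)
  i=6: ✗ (fails at j=7)
  i=7: ✓ (all of [8,9])
  i=8: ✗ (fails at j=10)
Positions where it holds: {0, 1, 4, 7} → 4.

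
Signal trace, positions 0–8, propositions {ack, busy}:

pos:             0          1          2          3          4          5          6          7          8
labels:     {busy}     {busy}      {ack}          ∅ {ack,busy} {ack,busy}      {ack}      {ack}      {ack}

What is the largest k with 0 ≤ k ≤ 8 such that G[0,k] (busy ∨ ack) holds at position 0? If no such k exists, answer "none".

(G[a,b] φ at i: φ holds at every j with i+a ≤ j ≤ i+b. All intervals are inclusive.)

(busy ∨ ack) must hold from j=0 onward; find where it first fails.
  j=0: holds
  j=1: holds
  j=2: holds
  j=3: fails
Holds on [0,2], so largest k = 2.

2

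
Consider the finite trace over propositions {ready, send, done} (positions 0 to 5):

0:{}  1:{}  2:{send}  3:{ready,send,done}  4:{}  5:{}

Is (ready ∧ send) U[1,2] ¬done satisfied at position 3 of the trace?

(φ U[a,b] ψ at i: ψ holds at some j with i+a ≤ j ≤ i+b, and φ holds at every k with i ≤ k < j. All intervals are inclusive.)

Need some j in [4,5] with ¬done, and (ready ∧ send) at every k in [3,j-1].
  j=4: ¬done holds; (ready ∧ send) holds at every k in [3,3] → satisfied.

Yes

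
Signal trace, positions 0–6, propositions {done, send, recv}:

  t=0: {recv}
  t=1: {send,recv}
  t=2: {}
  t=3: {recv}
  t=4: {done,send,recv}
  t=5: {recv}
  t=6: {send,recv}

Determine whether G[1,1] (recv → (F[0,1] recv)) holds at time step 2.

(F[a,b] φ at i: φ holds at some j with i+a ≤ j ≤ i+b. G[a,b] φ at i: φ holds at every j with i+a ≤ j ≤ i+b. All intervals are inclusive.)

Holds

Check (recv → (F[0,1] recv)) at every j in [3,3]:
  j=3: antecedent true; consequent holds (witness at 3) → ✓
All positions satisfy it → formula holds.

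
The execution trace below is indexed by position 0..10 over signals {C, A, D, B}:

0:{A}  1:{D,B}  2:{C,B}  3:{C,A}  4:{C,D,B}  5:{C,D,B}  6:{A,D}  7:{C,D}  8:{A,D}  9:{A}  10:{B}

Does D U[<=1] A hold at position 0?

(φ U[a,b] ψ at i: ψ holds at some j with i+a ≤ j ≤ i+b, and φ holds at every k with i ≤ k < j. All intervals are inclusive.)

True

Need some j in [0,1] with A, and D at every k in [0,j-1].
  j=0: A holds; no prefix to check → satisfied.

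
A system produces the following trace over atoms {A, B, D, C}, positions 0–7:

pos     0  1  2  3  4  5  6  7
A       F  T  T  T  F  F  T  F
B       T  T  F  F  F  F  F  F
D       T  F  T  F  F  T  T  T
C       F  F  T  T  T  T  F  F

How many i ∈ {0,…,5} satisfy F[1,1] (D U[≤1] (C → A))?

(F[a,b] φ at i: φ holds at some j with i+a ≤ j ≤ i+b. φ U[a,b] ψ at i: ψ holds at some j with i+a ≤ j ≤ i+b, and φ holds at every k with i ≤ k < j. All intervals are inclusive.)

5

Evaluate at each i in [0,5]:
  i=0: ✓ (witness j=1)
  i=1: ✓ (witness j=2)
  i=2: ✓ (witness j=3)
  i=3: ✗ (none in [4,4])
  i=4: ✓ (witness j=5)
  i=5: ✓ (witness j=6)
Positions where it holds: {0, 1, 2, 4, 5} → 5.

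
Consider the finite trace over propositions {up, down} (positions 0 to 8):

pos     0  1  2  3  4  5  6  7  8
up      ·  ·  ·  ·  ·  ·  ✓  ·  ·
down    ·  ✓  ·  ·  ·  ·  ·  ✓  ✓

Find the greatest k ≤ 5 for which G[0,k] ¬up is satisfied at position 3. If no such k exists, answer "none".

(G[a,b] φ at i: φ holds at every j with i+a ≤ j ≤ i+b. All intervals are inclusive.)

¬up must hold from j=3 onward; find where it first fails.
  j=3: holds
  j=4: holds
  j=5: holds
  j=6: fails
Holds on [3,5], so largest k = 2.

2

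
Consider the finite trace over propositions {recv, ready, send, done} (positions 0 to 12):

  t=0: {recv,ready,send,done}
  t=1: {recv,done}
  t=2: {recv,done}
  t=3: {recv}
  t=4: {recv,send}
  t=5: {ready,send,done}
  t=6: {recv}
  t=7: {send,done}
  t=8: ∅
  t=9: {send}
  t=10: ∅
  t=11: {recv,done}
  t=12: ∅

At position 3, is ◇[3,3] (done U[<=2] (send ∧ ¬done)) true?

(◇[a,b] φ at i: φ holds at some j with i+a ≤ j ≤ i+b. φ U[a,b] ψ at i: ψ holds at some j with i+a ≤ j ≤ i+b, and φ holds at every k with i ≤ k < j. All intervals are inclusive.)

No

Check (done U[<=2] (send ∧ ¬done)) at each j in [6,6]:
  j=6: fails
No position in the window satisfies it → formula fails.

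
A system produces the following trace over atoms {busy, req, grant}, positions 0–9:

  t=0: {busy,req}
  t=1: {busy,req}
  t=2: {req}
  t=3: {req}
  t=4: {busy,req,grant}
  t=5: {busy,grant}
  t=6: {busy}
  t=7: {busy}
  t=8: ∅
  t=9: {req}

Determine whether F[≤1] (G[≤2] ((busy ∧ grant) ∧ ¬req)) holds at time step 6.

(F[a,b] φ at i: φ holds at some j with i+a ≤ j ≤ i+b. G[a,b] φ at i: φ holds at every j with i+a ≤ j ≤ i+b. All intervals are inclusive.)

Does not hold

Check G[≤2] ((busy ∧ grant) ∧ ¬req) at each j in [6,7]:
  j=6: fails at 6
  j=7: fails at 7
No position in the window satisfies it → formula fails.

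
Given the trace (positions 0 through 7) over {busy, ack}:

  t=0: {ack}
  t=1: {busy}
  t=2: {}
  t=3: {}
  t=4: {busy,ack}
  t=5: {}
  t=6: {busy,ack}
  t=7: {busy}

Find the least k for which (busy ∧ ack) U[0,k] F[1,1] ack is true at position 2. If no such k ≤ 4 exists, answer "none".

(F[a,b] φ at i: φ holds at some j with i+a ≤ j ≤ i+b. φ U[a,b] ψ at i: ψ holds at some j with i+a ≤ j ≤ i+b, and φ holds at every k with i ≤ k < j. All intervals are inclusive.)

Need earliest j ≥ 2 with F[1,1] ack, and (busy ∧ ack) at every k in [2,j-1].
  j=2: rhs fails.
  j=3: rhs holds but lhs fails at k=2.
  j=4: rhs fails.
  j=5: rhs holds but lhs fails at k=2.
  j=6: rhs fails.
No witness within the range → none.

none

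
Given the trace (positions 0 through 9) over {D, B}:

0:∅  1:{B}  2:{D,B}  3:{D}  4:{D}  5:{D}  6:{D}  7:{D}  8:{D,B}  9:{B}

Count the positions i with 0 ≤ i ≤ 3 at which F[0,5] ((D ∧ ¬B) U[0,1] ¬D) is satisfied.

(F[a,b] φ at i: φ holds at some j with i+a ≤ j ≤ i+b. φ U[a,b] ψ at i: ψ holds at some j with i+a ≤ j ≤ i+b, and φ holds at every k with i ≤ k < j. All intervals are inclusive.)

Evaluate at each i in [0,3]:
  i=0: ✓ (witness j=0)
  i=1: ✓ (witness j=1)
  i=2: ✗ (none in [2,7])
  i=3: ✗ (none in [3,8])
Positions where it holds: {0, 1} → 2.

2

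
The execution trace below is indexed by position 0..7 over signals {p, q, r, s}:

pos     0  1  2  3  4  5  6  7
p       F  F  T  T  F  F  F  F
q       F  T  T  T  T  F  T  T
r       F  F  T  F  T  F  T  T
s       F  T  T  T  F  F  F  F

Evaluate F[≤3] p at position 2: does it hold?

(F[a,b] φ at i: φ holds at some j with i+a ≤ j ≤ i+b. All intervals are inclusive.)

True

Check p at each j in [2,5]:
  j=2: true
  j=3: true
  j=4: false
  j=5: false
Found at j=2 → formula holds.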